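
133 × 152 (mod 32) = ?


133 × 152 = 20216
20216 mod 32 = 24


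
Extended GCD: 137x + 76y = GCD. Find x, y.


Tabular extended Euclidean (each row: r = 137*s + 76*t):
r=137, s=1, t=0
r=76, s=0, t=1
q=1: r=61, s=1, t=-1   [137*(1) + 76*(-1) = 61]
q=1: r=15, s=-1, t=2   [137*(-1) + 76*(2) = 15]
q=4: r=1, s=5, t=-9   [137*(5) + 76*(-9) = 1]
q=15: r=0, s=-76, t=137   [137*(-76) + 76*(137) = 0]
GCD = 1; from the row with r=1: x=5, y=-9
Check: 137*(5) + 76*(-9) = 685 - 684 = 1

GCD = 1, x = 5, y = -9


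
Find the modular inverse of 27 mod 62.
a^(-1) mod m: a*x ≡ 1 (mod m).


Use the extended Euclidean algorithm on (62, 27); each row r = 62*s + 27*t:
r=62, s=1, t=0
r=27, s=0, t=1
q=2: r=8, s=1, t=-2   [62*(1) + 27*(-2) = 8]
q=3: r=3, s=-3, t=7   [62*(-3) + 27*(7) = 3]
q=2: r=2, s=7, t=-16   [62*(7) + 27*(-16) = 2]
q=1: r=1, s=-10, t=23   [62*(-10) + 27*(23) = 1]
q=2: r=0, s=27, t=-62   [62*(27) + 27*(-62) = 0]
GCD = 1 with t = 23, so 27*(23) ≡ 1 (mod 62)
Inverse = 23 mod 62 = 23
Check: 27 * 23 = 621 ≡ 1 (mod 62)

27^(-1) ≡ 23 (mod 62)


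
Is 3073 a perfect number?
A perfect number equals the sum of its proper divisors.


Proper divisors of 3073: 1, 7, 439
Sum = 1 + 7 + 439 = 447

No, 3073 is not perfect (447 ≠ 3073)


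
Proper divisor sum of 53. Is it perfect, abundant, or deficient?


Proper divisors: 1
Sum = 1 = 1
1 < 53 → deficient

s(53) = 1 (deficient)


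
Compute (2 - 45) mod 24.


2 - 45 = -43
-43 mod 24 = 5


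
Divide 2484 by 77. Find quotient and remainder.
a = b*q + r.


2484 = 77 * 32 + 20
Check: 2464 + 20 = 2484

q = 32, r = 20


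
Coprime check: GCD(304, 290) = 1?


Euclidean algorithm:
304 = 1 * 290 + 14
290 = 20 * 14 + 10
14 = 1 * 10 + 4
10 = 2 * 4 + 2
4 = 2 * 2 + 0
GCD(304, 290) = 2

No, not coprime (GCD = 2)


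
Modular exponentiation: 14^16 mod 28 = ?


14^1 mod 28 = 14
14^2 mod 28 = 0
14^3 mod 28 = 0
14^4 mod 28 = 0
14^5 mod 28 = 0
14^6 mod 28 = 0
14^7 mod 28 = 0
14^8 mod 28 = 0
14^9 mod 28 = 0
14^10 mod 28 = 0
14^11 mod 28 = 0
14^12 mod 28 = 0
14^13 mod 28 = 0
14^14 mod 28 = 0
14^15 mod 28 = 0
14^16 mod 28 = 0


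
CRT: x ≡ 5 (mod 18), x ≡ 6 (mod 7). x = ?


M = 18*7 = 126
M1 = M/18 = 7, M2 = M/7 = 18
M1^(-1) mod 18 = 13, M2^(-1) mod 7 = 2
x = 5*7*13 + 6*18*2 = 671
671 mod 126 = 41
Check: 41 mod 18 = 5 ✓, 41 mod 7 = 6 ✓

x ≡ 41 (mod 126)


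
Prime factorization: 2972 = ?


2972 / 2 = 1486
1486 / 2 = 743
743 / 743 = 1
2972 = 2^2 × 743


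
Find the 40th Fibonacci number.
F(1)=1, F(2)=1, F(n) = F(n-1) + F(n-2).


Sequence: 1, 1, 2, 3, 5, 8, 13, 21, 34, 55, 89, 144, 233, 377, 610, 987, 1597, 2584, 4181, 6765, 10946, 17711, 28657, 46368, 75025, 121393, 196418, 317811, 514229, 832040, 1346269, 2178309, 3524578, 5702887, 9227465, 14930352, 24157817, 39088169, 63245986, 102334155
F(40) = 102334155


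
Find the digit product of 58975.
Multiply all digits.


5 × 8 × 9 × 7 × 5 = 12600


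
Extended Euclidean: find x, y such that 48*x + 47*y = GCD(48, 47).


Tabular extended Euclidean (each row: r = 48*s + 47*t):
r=48, s=1, t=0
r=47, s=0, t=1
q=1: r=1, s=1, t=-1   [48*(1) + 47*(-1) = 1]
q=47: r=0, s=-47, t=48   [48*(-47) + 47*(48) = 0]
GCD = 1; from the row with r=1: x=1, y=-1
Check: 48*(1) + 47*(-1) = 48 - 47 = 1

GCD = 1, x = 1, y = -1


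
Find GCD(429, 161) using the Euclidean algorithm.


429 = 2 * 161 + 107
161 = 1 * 107 + 54
107 = 1 * 54 + 53
54 = 1 * 53 + 1
53 = 53 * 1 + 0
GCD = 1


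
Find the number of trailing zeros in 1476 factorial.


floor(1476/5) = 295
floor(1476/25) = 59
floor(1476/125) = 11
floor(1476/625) = 2
Total = 367

367 trailing zeros


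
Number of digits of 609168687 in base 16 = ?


609168687 in base 16 = 244F2D2F
Number of digits = 8

8 digits (base 16)


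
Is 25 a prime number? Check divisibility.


25 / 5 = 5 (exact division)
25 is NOT prime.

No, 25 is not prime


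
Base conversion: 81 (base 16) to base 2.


81 (base 16) = 129 (decimal)
129 (decimal) = 10000001 (base 2)


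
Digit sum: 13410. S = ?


1 + 3 + 4 + 1 + 0 = 9


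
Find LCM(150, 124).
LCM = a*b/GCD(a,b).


GCD(150, 124) = 2
LCM = 150*124/2 = 18600/2 = 9300

LCM = 9300


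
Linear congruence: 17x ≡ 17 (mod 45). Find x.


GCD(17, 45) = 1, unique solution
a^(-1) mod 45 = 8
x = 8 * 17 mod 45 = 1

x ≡ 1 (mod 45)


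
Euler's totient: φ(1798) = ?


1798 = 2 × 29 × 31
Prime factors: 2, 29, 31
φ(1798) = 1798 × (1-1/2) × (1-1/29) × (1-1/31)
= 1798 × 1/2 × 28/29 × 30/31 = 840

φ(1798) = 840


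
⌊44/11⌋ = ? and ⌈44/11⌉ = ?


44/11 = 4.0000
floor = 4
ceil = 4

floor = 4, ceil = 4


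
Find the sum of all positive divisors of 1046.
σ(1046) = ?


Divisors of 1046: 1, 2, 523, 1046
Sum = 1 + 2 + 523 + 1046 = 1572

σ(1046) = 1572


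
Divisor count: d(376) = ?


376 = 2^3 × 47^1
d(376) = (3+1) × (1+1) = 8

8 divisors


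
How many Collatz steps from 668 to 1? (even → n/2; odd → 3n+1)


668 → 334 → 167 → 502 → 251 → 754 → 377 → 1132 → 566 → 283 → 850 → 425 → 1276 → 638 → 319 → 958 → 479 → 1438 → 719 → 2158 → 1079 → 3238 → 1619 → 4858 → 2429 → 7288 → 3644 → 1822 → 911 → 2734 → 1367 → 4102 → 2051 → 6154 → 3077 → 9232 → 4616 → 2308 → 1154 → 577 → 1732 → 866 → 433 → 1300 → 650 → 325 → 976 → 488 → 244 → 122 → 61 → 184 → 92 → 46 → 23 → 70 → 35 → 106 → 53 → 160 → 80 → 40 → 20 → 10 → 5 → 16 → 8 → 4 → 2 → 1
Total steps = 69

69 steps


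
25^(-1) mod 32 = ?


Use the extended Euclidean algorithm on (32, 25); each row r = 32*s + 25*t:
r=32, s=1, t=0
r=25, s=0, t=1
q=1: r=7, s=1, t=-1   [32*(1) + 25*(-1) = 7]
q=3: r=4, s=-3, t=4   [32*(-3) + 25*(4) = 4]
q=1: r=3, s=4, t=-5   [32*(4) + 25*(-5) = 3]
q=1: r=1, s=-7, t=9   [32*(-7) + 25*(9) = 1]
q=3: r=0, s=25, t=-32   [32*(25) + 25*(-32) = 0]
GCD = 1 with t = 9, so 25*(9) ≡ 1 (mod 32)
Inverse = 9 mod 32 = 9
Check: 25 * 9 = 225 ≡ 1 (mod 32)

25^(-1) ≡ 9 (mod 32)


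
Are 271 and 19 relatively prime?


Euclidean algorithm:
271 = 14 * 19 + 5
19 = 3 * 5 + 4
5 = 1 * 4 + 1
4 = 4 * 1 + 0
GCD(271, 19) = 1

Yes, coprime (GCD = 1)


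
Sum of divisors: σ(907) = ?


Divisors of 907: 1, 907
Sum = 1 + 907 = 908

σ(907) = 908


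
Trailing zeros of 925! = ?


floor(925/5) = 185
floor(925/25) = 37
floor(925/125) = 7
floor(925/625) = 1
Total = 230

230 trailing zeros


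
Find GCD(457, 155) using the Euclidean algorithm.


457 = 2 * 155 + 147
155 = 1 * 147 + 8
147 = 18 * 8 + 3
8 = 2 * 3 + 2
3 = 1 * 2 + 1
2 = 2 * 1 + 0
GCD = 1


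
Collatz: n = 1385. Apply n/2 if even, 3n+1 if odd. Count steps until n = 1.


1385 → 4156 → 2078 → 1039 → 3118 → 1559 → 4678 → 2339 → 7018 → 3509 → 10528 → 5264 → 2632 → 1316 → 658 → 329 → 988 → 494 → 247 → 742 → 371 → 1114 → 557 → 1672 → 836 → 418 → 209 → 628 → 314 → 157 → 472 → 236 → 118 → 59 → 178 → 89 → 268 → 134 → 67 → 202 → 101 → 304 → 152 → 76 → 38 → 19 → 58 → 29 → 88 → 44 → 22 → 11 → 34 → 17 → 52 → 26 → 13 → 40 → 20 → 10 → 5 → 16 → 8 → 4 → 2 → 1
Total steps = 65

65 steps


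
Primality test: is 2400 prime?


2400 / 2 = 1200 (exact division)
2400 is NOT prime.

No, 2400 is not prime


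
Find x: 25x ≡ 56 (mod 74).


GCD(25, 74) = 1, unique solution
a^(-1) mod 74 = 3
x = 3 * 56 mod 74 = 20

x ≡ 20 (mod 74)


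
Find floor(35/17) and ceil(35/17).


35/17 = 2.0588
floor = 2
ceil = 3

floor = 2, ceil = 3


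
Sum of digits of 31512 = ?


3 + 1 + 5 + 1 + 2 = 12


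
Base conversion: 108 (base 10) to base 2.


108 (base 10) = 108 (decimal)
108 (decimal) = 1101100 (base 2)


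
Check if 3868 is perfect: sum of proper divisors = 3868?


Proper divisors of 3868: 1, 2, 4, 967, 1934
Sum = 1 + 2 + 4 + 967 + 1934 = 2908

No, 3868 is not perfect (2908 ≠ 3868)


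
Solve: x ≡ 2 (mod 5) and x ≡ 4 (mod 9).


M = 5*9 = 45
M1 = M/5 = 9, M2 = M/9 = 5
M1^(-1) mod 5 = 4, M2^(-1) mod 9 = 2
x = 2*9*4 + 4*5*2 = 112
112 mod 45 = 22
Check: 22 mod 5 = 2 ✓, 22 mod 9 = 4 ✓

x ≡ 22 (mod 45)


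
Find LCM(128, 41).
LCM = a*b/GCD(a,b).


GCD(128, 41) = 1
LCM = 128*41/1 = 5248/1 = 5248

LCM = 5248


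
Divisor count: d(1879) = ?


1879 = 1879^1
d(1879) = (1+1) = 2

2 divisors


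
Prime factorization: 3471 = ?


3471 / 3 = 1157
1157 / 13 = 89
89 / 89 = 1
3471 = 3 × 13 × 89


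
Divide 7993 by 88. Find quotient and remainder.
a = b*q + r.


7993 = 88 * 90 + 73
Check: 7920 + 73 = 7993

q = 90, r = 73


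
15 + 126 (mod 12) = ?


15 + 126 = 141
141 mod 12 = 9


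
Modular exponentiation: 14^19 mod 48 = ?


14^1 mod 48 = 14
14^2 mod 48 = 4
14^3 mod 48 = 8
14^4 mod 48 = 16
14^5 mod 48 = 32
14^6 mod 48 = 16
14^7 mod 48 = 32
14^8 mod 48 = 16
14^9 mod 48 = 32
14^10 mod 48 = 16
14^11 mod 48 = 32
14^12 mod 48 = 16
14^13 mod 48 = 32
14^14 mod 48 = 16
14^15 mod 48 = 32
14^16 mod 48 = 16
14^17 mod 48 = 32
14^18 mod 48 = 16
14^19 mod 48 = 32


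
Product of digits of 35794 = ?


3 × 5 × 7 × 9 × 4 = 3780


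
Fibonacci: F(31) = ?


Sequence: 1, 1, 2, 3, 5, 8, 13, 21, 34, 55, 89, 144, 233, 377, 610, 987, 1597, 2584, 4181, 6765, 10946, 17711, 28657, 46368, 75025, 121393, 196418, 317811, 514229, 832040, 1346269
F(31) = 1346269


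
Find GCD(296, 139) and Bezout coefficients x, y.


Tabular extended Euclidean (each row: r = 296*s + 139*t):
r=296, s=1, t=0
r=139, s=0, t=1
q=2: r=18, s=1, t=-2   [296*(1) + 139*(-2) = 18]
q=7: r=13, s=-7, t=15   [296*(-7) + 139*(15) = 13]
q=1: r=5, s=8, t=-17   [296*(8) + 139*(-17) = 5]
q=2: r=3, s=-23, t=49   [296*(-23) + 139*(49) = 3]
q=1: r=2, s=31, t=-66   [296*(31) + 139*(-66) = 2]
q=1: r=1, s=-54, t=115   [296*(-54) + 139*(115) = 1]
q=2: r=0, s=139, t=-296   [296*(139) + 139*(-296) = 0]
GCD = 1; from the row with r=1: x=-54, y=115
Check: 296*(-54) + 139*(115) = -15984 + 15985 = 1

GCD = 1, x = -54, y = 115


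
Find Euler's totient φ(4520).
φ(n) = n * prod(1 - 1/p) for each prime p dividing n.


4520 = 2^3 × 5 × 113
Prime factors: 2, 5, 113
φ(4520) = 4520 × (1-1/2) × (1-1/5) × (1-1/113)
= 4520 × 1/2 × 4/5 × 112/113 = 1792

φ(4520) = 1792


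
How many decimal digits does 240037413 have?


240037413 has 9 digits in base 10
floor(log10(240037413)) + 1 = floor(8.3803) + 1 = 9

9 digits (base 10)


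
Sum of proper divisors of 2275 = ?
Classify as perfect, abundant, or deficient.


Proper divisors: 1, 5, 7, 13, 25, 35, 65, 91, 175, 325, 455
Sum = 1 + 5 + 7 + 13 + 25 + 35 + 65 + 91 + 175 + 325 + 455 = 1197
1197 < 2275 → deficient

s(2275) = 1197 (deficient)


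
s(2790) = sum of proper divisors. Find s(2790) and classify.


Proper divisors: 1, 2, 3, 5, 6, 9, 10, 15, 18, 30, 31, 45, 62, 90, 93, 155, 186, 279, 310, 465, 558, 930, 1395
Sum = 1 + 2 + 3 + 5 + 6 + 9 + 10 + 15 + 18 + 30 + 31 + 45 + 62 + 90 + 93 + 155 + 186 + 279 + 310 + 465 + 558 + 930 + 1395 = 4698
4698 > 2790 → abundant

s(2790) = 4698 (abundant)


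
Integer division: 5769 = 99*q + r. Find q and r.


5769 = 99 * 58 + 27
Check: 5742 + 27 = 5769

q = 58, r = 27


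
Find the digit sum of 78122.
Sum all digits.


7 + 8 + 1 + 2 + 2 = 20


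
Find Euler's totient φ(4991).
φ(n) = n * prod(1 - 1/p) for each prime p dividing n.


4991 = 7 × 23 × 31
Prime factors: 7, 23, 31
φ(4991) = 4991 × (1-1/7) × (1-1/23) × (1-1/31)
= 4991 × 6/7 × 22/23 × 30/31 = 3960

φ(4991) = 3960


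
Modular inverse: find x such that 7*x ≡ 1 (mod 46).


Use the extended Euclidean algorithm on (46, 7); each row r = 46*s + 7*t:
r=46, s=1, t=0
r=7, s=0, t=1
q=6: r=4, s=1, t=-6   [46*(1) + 7*(-6) = 4]
q=1: r=3, s=-1, t=7   [46*(-1) + 7*(7) = 3]
q=1: r=1, s=2, t=-13   [46*(2) + 7*(-13) = 1]
q=3: r=0, s=-7, t=46   [46*(-7) + 7*(46) = 0]
GCD = 1 with t = -13, so 7*(-13) ≡ 1 (mod 46)
Inverse = -13 mod 46 = 33
Check: 7 * 33 = 231 ≡ 1 (mod 46)

7^(-1) ≡ 33 (mod 46)


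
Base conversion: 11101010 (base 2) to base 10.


11101010 (base 2) = 234 (decimal)
234 (decimal) = 234 (base 10)


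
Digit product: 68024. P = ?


6 × 8 × 0 × 2 × 4 = 0


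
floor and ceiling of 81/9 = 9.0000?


81/9 = 9.0000
floor = 9
ceil = 9

floor = 9, ceil = 9


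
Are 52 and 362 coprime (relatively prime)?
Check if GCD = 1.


Euclidean algorithm:
362 = 6 * 52 + 50
52 = 1 * 50 + 2
50 = 25 * 2 + 0
GCD(52, 362) = 2

No, not coprime (GCD = 2)


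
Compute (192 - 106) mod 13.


192 - 106 = 86
86 mod 13 = 8


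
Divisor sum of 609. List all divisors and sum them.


Divisors of 609: 1, 3, 7, 21, 29, 87, 203, 609
Sum = 1 + 3 + 7 + 21 + 29 + 87 + 203 + 609 = 960

σ(609) = 960


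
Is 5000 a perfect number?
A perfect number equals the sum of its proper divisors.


Proper divisors of 5000: 1, 2, 4, 5, 8, 10, 20, 25, 40, 50, 100, 125, 200, 250, 500, 625, 1000, 1250, 2500
Sum = 1 + 2 + 4 + 5 + 8 + 10 + 20 + 25 + 40 + 50 + 100 + 125 + 200 + 250 + 500 + 625 + 1000 + 1250 + 2500 = 6715

No, 5000 is not perfect (6715 ≠ 5000)


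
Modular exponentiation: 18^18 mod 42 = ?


18^1 mod 42 = 18
18^2 mod 42 = 30
18^3 mod 42 = 36
18^4 mod 42 = 18
18^5 mod 42 = 30
18^6 mod 42 = 36
18^7 mod 42 = 18
18^8 mod 42 = 30
18^9 mod 42 = 36
18^10 mod 42 = 18
18^11 mod 42 = 30
18^12 mod 42 = 36
18^13 mod 42 = 18
18^14 mod 42 = 30
18^15 mod 42 = 36
18^16 mod 42 = 18
18^17 mod 42 = 30
18^18 mod 42 = 36


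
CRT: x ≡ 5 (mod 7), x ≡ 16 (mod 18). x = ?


M = 7*18 = 126
M1 = M/7 = 18, M2 = M/18 = 7
M1^(-1) mod 7 = 2, M2^(-1) mod 18 = 13
x = 5*18*2 + 16*7*13 = 1636
1636 mod 126 = 124
Check: 124 mod 7 = 5 ✓, 124 mod 18 = 16 ✓

x ≡ 124 (mod 126)


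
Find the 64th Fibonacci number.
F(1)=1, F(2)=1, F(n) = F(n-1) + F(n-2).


Sequence: 1, 1, 2, 3, 5, 8, 13, 21, 34, 55, 89, 144, 233, 377, 610, 987, 1597, 2584, 4181, 6765, 10946, 17711, 28657, 46368, 75025, 121393, 196418, 317811, 514229, 832040, 1346269, 2178309, 3524578, 5702887, 9227465, 14930352, 24157817, 39088169, 63245986, 102334155, 165580141, 267914296, 433494437, 701408733, 1134903170, 1836311903, 2971215073, 4807526976, 7778742049, 12586269025, 20365011074, 32951280099, 53316291173, 86267571272, 139583862445, 225851433717, 365435296162, 591286729879, 956722026041, 1548008755920, 2504730781961, 4052739537881, 6557470319842, 10610209857723
F(64) = 10610209857723


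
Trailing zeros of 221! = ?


floor(221/5) = 44
floor(221/25) = 8
floor(221/125) = 1
Total = 53

53 trailing zeros


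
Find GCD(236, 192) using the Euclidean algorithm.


236 = 1 * 192 + 44
192 = 4 * 44 + 16
44 = 2 * 16 + 12
16 = 1 * 12 + 4
12 = 3 * 4 + 0
GCD = 4


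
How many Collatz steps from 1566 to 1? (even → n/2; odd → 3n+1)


1566 → 783 → 2350 → 1175 → 3526 → 1763 → 5290 → 2645 → 7936 → 3968 → 1984 → 992 → 496 → 248 → 124 → 62 → 31 → 94 → 47 → 142 → 71 → 214 → 107 → 322 → 161 → 484 → 242 → 121 → 364 → 182 → 91 → 274 → 137 → 412 → 206 → 103 → 310 → 155 → 466 → 233 → 700 → 350 → 175 → 526 → 263 → 790 → 395 → 1186 → 593 → 1780 → 890 → 445 → 1336 → 668 → 334 → 167 → 502 → 251 → 754 → 377 → 1132 → 566 → 283 → 850 → 425 → 1276 → 638 → 319 → 958 → 479 → 1438 → 719 → 2158 → 1079 → 3238 → 1619 → 4858 → 2429 → 7288 → 3644 → 1822 → 911 → 2734 → 1367 → 4102 → 2051 → 6154 → 3077 → 9232 → 4616 → 2308 → 1154 → 577 → 1732 → 866 → 433 → 1300 → 650 → 325 → 976 → 488 → 244 → 122 → 61 → 184 → 92 → 46 → 23 → 70 → 35 → 106 → 53 → 160 → 80 → 40 → 20 → 10 → 5 → 16 → 8 → 4 → 2 → 1
Total steps = 122

122 steps


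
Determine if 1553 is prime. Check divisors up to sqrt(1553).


Check divisors up to sqrt(1553) = 39.4081
No divisors found.
1553 is prime.

Yes, 1553 is prime


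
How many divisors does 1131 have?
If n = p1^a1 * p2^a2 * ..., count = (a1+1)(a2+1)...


1131 = 3^1 × 13^1 × 29^1
d(1131) = (1+1) × (1+1) × (1+1) = 8

8 divisors


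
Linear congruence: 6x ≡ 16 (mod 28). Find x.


GCD(6, 28) = 2 divides 16
Divide: 3x ≡ 8 (mod 14)
x ≡ 12 (mod 14)


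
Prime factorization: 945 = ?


945 / 3 = 315
315 / 3 = 105
105 / 3 = 35
35 / 5 = 7
7 / 7 = 1
945 = 3^3 × 5 × 7


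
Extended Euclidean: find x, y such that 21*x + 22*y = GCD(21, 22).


Tabular extended Euclidean (each row: r = 21*s + 22*t):
r=21, s=1, t=0
r=22, s=0, t=1
q=0: r=21, s=1, t=0   [21*(1) + 22*(0) = 21]
q=1: r=1, s=-1, t=1   [21*(-1) + 22*(1) = 1]
q=21: r=0, s=22, t=-21   [21*(22) + 22*(-21) = 0]
GCD = 1; from the row with r=1: x=-1, y=1
Check: 21*(-1) + 22*(1) = -21 + 22 = 1

GCD = 1, x = -1, y = 1


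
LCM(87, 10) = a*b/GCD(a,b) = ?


GCD(87, 10) = 1
LCM = 87*10/1 = 870/1 = 870

LCM = 870


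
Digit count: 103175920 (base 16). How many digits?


103175920 in base 16 = 62656F0
Number of digits = 7

7 digits (base 16)


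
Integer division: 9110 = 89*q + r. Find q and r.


9110 = 89 * 102 + 32
Check: 9078 + 32 = 9110

q = 102, r = 32


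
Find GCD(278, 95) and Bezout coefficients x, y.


Tabular extended Euclidean (each row: r = 278*s + 95*t):
r=278, s=1, t=0
r=95, s=0, t=1
q=2: r=88, s=1, t=-2   [278*(1) + 95*(-2) = 88]
q=1: r=7, s=-1, t=3   [278*(-1) + 95*(3) = 7]
q=12: r=4, s=13, t=-38   [278*(13) + 95*(-38) = 4]
q=1: r=3, s=-14, t=41   [278*(-14) + 95*(41) = 3]
q=1: r=1, s=27, t=-79   [278*(27) + 95*(-79) = 1]
q=3: r=0, s=-95, t=278   [278*(-95) + 95*(278) = 0]
GCD = 1; from the row with r=1: x=27, y=-79
Check: 278*(27) + 95*(-79) = 7506 - 7505 = 1

GCD = 1, x = 27, y = -79


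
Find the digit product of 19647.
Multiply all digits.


1 × 9 × 6 × 4 × 7 = 1512


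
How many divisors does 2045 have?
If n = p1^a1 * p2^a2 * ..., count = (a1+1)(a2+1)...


2045 = 5^1 × 409^1
d(2045) = (1+1) × (1+1) = 4

4 divisors


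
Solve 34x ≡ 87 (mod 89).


GCD(34, 89) = 1, unique solution
a^(-1) mod 89 = 55
x = 55 * 87 mod 89 = 68

x ≡ 68 (mod 89)


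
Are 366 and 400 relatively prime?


Euclidean algorithm:
400 = 1 * 366 + 34
366 = 10 * 34 + 26
34 = 1 * 26 + 8
26 = 3 * 8 + 2
8 = 4 * 2 + 0
GCD(366, 400) = 2

No, not coprime (GCD = 2)


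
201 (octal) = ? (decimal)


201 (base 8) = 129 (decimal)
129 (decimal) = 129 (base 10)


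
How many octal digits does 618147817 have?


618147817 in base 8 = 4466027751
Number of digits = 10

10 digits (base 8)


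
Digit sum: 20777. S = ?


2 + 0 + 7 + 7 + 7 = 23


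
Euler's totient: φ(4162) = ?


4162 = 2 × 2081
Prime factors: 2, 2081
φ(4162) = 4162 × (1-1/2) × (1-1/2081)
= 4162 × 1/2 × 2080/2081 = 2080

φ(4162) = 2080


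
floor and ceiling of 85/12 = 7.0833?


85/12 = 7.0833
floor = 7
ceil = 8

floor = 7, ceil = 8


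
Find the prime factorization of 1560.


1560 / 2 = 780
780 / 2 = 390
390 / 2 = 195
195 / 3 = 65
65 / 5 = 13
13 / 13 = 1
1560 = 2^3 × 3 × 5 × 13


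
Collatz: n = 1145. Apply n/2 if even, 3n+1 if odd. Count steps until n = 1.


1145 → 3436 → 1718 → 859 → 2578 → 1289 → 3868 → 1934 → 967 → 2902 → 1451 → 4354 → 2177 → 6532 → 3266 → 1633 → 4900 → 2450 → 1225 → 3676 → 1838 → 919 → 2758 → 1379 → 4138 → 2069 → 6208 → 3104 → 1552 → 776 → 388 → 194 → 97 → 292 → 146 → 73 → 220 → 110 → 55 → 166 → 83 → 250 → 125 → 376 → 188 → 94 → 47 → 142 → 71 → 214 → 107 → 322 → 161 → 484 → 242 → 121 → 364 → 182 → 91 → 274 → 137 → 412 → 206 → 103 → 310 → 155 → 466 → 233 → 700 → 350 → 175 → 526 → 263 → 790 → 395 → 1186 → 593 → 1780 → 890 → 445 → 1336 → 668 → 334 → 167 → 502 → 251 → 754 → 377 → 1132 → 566 → 283 → 850 → 425 → 1276 → 638 → 319 → 958 → 479 → 1438 → 719 → 2158 → 1079 → 3238 → 1619 → 4858 → 2429 → 7288 → 3644 → 1822 → 911 → 2734 → 1367 → 4102 → 2051 → 6154 → 3077 → 9232 → 4616 → 2308 → 1154 → 577 → 1732 → 866 → 433 → 1300 → 650 → 325 → 976 → 488 → 244 → 122 → 61 → 184 → 92 → 46 → 23 → 70 → 35 → 106 → 53 → 160 → 80 → 40 → 20 → 10 → 5 → 16 → 8 → 4 → 2 → 1
Total steps = 150

150 steps


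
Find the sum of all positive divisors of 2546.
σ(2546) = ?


Divisors of 2546: 1, 2, 19, 38, 67, 134, 1273, 2546
Sum = 1 + 2 + 19 + 38 + 67 + 134 + 1273 + 2546 = 4080

σ(2546) = 4080


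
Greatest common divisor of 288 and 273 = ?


288 = 1 * 273 + 15
273 = 18 * 15 + 3
15 = 5 * 3 + 0
GCD = 3


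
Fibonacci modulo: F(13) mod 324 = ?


F(k) mod 324 for k=1..13:
1, 1, 2, 3, 5, 8, 13, 21, 34, 55, 89, 144, 233
F(13) mod 324 = 233


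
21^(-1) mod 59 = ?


Use the extended Euclidean algorithm on (59, 21); each row r = 59*s + 21*t:
r=59, s=1, t=0
r=21, s=0, t=1
q=2: r=17, s=1, t=-2   [59*(1) + 21*(-2) = 17]
q=1: r=4, s=-1, t=3   [59*(-1) + 21*(3) = 4]
q=4: r=1, s=5, t=-14   [59*(5) + 21*(-14) = 1]
q=4: r=0, s=-21, t=59   [59*(-21) + 21*(59) = 0]
GCD = 1 with t = -14, so 21*(-14) ≡ 1 (mod 59)
Inverse = -14 mod 59 = 45
Check: 21 * 45 = 945 ≡ 1 (mod 59)

21^(-1) ≡ 45 (mod 59)


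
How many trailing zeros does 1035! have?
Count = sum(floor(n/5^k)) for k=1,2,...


floor(1035/5) = 207
floor(1035/25) = 41
floor(1035/125) = 8
floor(1035/625) = 1
Total = 257

257 trailing zeros


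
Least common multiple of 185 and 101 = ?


GCD(185, 101) = 1
LCM = 185*101/1 = 18685/1 = 18685

LCM = 18685


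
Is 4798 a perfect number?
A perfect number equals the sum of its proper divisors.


Proper divisors of 4798: 1, 2, 2399
Sum = 1 + 2 + 2399 = 2402

No, 4798 is not perfect (2402 ≠ 4798)


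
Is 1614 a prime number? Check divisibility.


1614 / 2 = 807 (exact division)
1614 is NOT prime.

No, 1614 is not prime


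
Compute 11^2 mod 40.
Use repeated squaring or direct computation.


11^1 mod 40 = 11
11^2 mod 40 = 1


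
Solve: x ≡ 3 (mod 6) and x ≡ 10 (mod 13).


M = 6*13 = 78
M1 = M/6 = 13, M2 = M/13 = 6
M1^(-1) mod 6 = 1, M2^(-1) mod 13 = 11
x = 3*13*1 + 10*6*11 = 699
699 mod 78 = 75
Check: 75 mod 6 = 3 ✓, 75 mod 13 = 10 ✓

x ≡ 75 (mod 78)


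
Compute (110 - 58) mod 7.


110 - 58 = 52
52 mod 7 = 3


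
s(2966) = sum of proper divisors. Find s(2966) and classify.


Proper divisors: 1, 2, 1483
Sum = 1 + 2 + 1483 = 1486
1486 < 2966 → deficient

s(2966) = 1486 (deficient)


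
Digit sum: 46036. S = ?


4 + 6 + 0 + 3 + 6 = 19


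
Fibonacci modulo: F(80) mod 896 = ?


F(k) mod 896 for k=1..80:
1, 1, 2, 3, 5, 8, 13, 21, 34, 55, 89, 144, 233, 377, 610, 91, 701, 792, 597, 493, 194, 687, 881, 672, 657, 433, 194, 627, 821, 552, 477, 133, 610, 743, 457, 304, 761, 169, 34, 203, 237, 440, 677, 221, 2, 223, 225, 448, 673, 225, 2, 227, 229, 456, 685, 245, 34, 279, 313, 592, 9, 601, 610, 315, 29, 344, 373, 717, 194, 15, 209, 224, 433, 657, 194, 851, 149, 104, 253, 357
F(80) mod 896 = 357


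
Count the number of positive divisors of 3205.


3205 = 5^1 × 641^1
d(3205) = (1+1) × (1+1) = 4

4 divisors


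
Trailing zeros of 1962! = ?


floor(1962/5) = 392
floor(1962/25) = 78
floor(1962/125) = 15
floor(1962/625) = 3
Total = 488

488 trailing zeros


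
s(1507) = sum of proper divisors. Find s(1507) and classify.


Proper divisors: 1, 11, 137
Sum = 1 + 11 + 137 = 149
149 < 1507 → deficient

s(1507) = 149 (deficient)


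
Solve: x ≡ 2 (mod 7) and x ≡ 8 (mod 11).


M = 7*11 = 77
M1 = M/7 = 11, M2 = M/11 = 7
M1^(-1) mod 7 = 2, M2^(-1) mod 11 = 8
x = 2*11*2 + 8*7*8 = 492
492 mod 77 = 30
Check: 30 mod 7 = 2 ✓, 30 mod 11 = 8 ✓

x ≡ 30 (mod 77)


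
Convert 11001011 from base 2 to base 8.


11001011 (base 2) = 203 (decimal)
203 (decimal) = 313 (base 8)


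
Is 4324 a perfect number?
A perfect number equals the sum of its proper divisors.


Proper divisors of 4324: 1, 2, 4, 23, 46, 47, 92, 94, 188, 1081, 2162
Sum = 1 + 2 + 4 + 23 + 46 + 47 + 92 + 94 + 188 + 1081 + 2162 = 3740

No, 4324 is not perfect (3740 ≠ 4324)


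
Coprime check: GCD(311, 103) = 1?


Euclidean algorithm:
311 = 3 * 103 + 2
103 = 51 * 2 + 1
2 = 2 * 1 + 0
GCD(311, 103) = 1

Yes, coprime (GCD = 1)


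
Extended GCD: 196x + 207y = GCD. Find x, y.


Tabular extended Euclidean (each row: r = 196*s + 207*t):
r=196, s=1, t=0
r=207, s=0, t=1
q=0: r=196, s=1, t=0   [196*(1) + 207*(0) = 196]
q=1: r=11, s=-1, t=1   [196*(-1) + 207*(1) = 11]
q=17: r=9, s=18, t=-17   [196*(18) + 207*(-17) = 9]
q=1: r=2, s=-19, t=18   [196*(-19) + 207*(18) = 2]
q=4: r=1, s=94, t=-89   [196*(94) + 207*(-89) = 1]
q=2: r=0, s=-207, t=196   [196*(-207) + 207*(196) = 0]
GCD = 1; from the row with r=1: x=94, y=-89
Check: 196*(94) + 207*(-89) = 18424 - 18423 = 1

GCD = 1, x = 94, y = -89


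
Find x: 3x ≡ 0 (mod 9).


GCD(3, 9) = 3 divides 0
Divide: 1x ≡ 0 (mod 3)
x ≡ 0 (mod 3)


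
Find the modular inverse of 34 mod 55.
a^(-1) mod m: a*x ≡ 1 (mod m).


Use the extended Euclidean algorithm on (55, 34); each row r = 55*s + 34*t:
r=55, s=1, t=0
r=34, s=0, t=1
q=1: r=21, s=1, t=-1   [55*(1) + 34*(-1) = 21]
q=1: r=13, s=-1, t=2   [55*(-1) + 34*(2) = 13]
q=1: r=8, s=2, t=-3   [55*(2) + 34*(-3) = 8]
q=1: r=5, s=-3, t=5   [55*(-3) + 34*(5) = 5]
q=1: r=3, s=5, t=-8   [55*(5) + 34*(-8) = 3]
q=1: r=2, s=-8, t=13   [55*(-8) + 34*(13) = 2]
q=1: r=1, s=13, t=-21   [55*(13) + 34*(-21) = 1]
q=2: r=0, s=-34, t=55   [55*(-34) + 34*(55) = 0]
GCD = 1 with t = -21, so 34*(-21) ≡ 1 (mod 55)
Inverse = -21 mod 55 = 34
Check: 34 * 34 = 1156 ≡ 1 (mod 55)

34^(-1) ≡ 34 (mod 55)


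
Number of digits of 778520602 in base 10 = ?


778520602 has 9 digits in base 10
floor(log10(778520602)) + 1 = floor(8.8913) + 1 = 9

9 digits (base 10)


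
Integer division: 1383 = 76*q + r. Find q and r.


1383 = 76 * 18 + 15
Check: 1368 + 15 = 1383

q = 18, r = 15


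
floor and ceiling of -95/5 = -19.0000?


-95/5 = -19.0000
floor = -19
ceil = -19

floor = -19, ceil = -19


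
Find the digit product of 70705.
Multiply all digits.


7 × 0 × 7 × 0 × 5 = 0


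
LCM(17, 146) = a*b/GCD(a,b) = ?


GCD(17, 146) = 1
LCM = 17*146/1 = 2482/1 = 2482

LCM = 2482


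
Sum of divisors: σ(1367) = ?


Divisors of 1367: 1, 1367
Sum = 1 + 1367 = 1368

σ(1367) = 1368


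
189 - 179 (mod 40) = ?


189 - 179 = 10
10 mod 40 = 10


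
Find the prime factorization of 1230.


1230 / 2 = 615
615 / 3 = 205
205 / 5 = 41
41 / 41 = 1
1230 = 2 × 3 × 5 × 41


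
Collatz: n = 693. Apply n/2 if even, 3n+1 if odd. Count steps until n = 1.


693 → 2080 → 1040 → 520 → 260 → 130 → 65 → 196 → 98 → 49 → 148 → 74 → 37 → 112 → 56 → 28 → 14 → 7 → 22 → 11 → 34 → 17 → 52 → 26 → 13 → 40 → 20 → 10 → 5 → 16 → 8 → 4 → 2 → 1
Total steps = 33

33 steps


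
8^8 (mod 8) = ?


8^1 mod 8 = 0
8^2 mod 8 = 0
8^3 mod 8 = 0
8^4 mod 8 = 0
8^5 mod 8 = 0
8^6 mod 8 = 0
8^7 mod 8 = 0
8^8 mod 8 = 0


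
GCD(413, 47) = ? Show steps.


413 = 8 * 47 + 37
47 = 1 * 37 + 10
37 = 3 * 10 + 7
10 = 1 * 7 + 3
7 = 2 * 3 + 1
3 = 3 * 1 + 0
GCD = 1


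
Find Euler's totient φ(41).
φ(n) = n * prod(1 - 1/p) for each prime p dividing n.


41 = 41
Prime factors: 41
φ(41) = 41 × (1-1/41)
= 41 × 40/41 = 40

φ(41) = 40


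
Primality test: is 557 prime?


Check divisors up to sqrt(557) = 23.6008
No divisors found.
557 is prime.

Yes, 557 is prime


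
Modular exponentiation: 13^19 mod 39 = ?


13^1 mod 39 = 13
13^2 mod 39 = 13
13^3 mod 39 = 13
13^4 mod 39 = 13
13^5 mod 39 = 13
13^6 mod 39 = 13
13^7 mod 39 = 13
13^8 mod 39 = 13
13^9 mod 39 = 13
13^10 mod 39 = 13
13^11 mod 39 = 13
13^12 mod 39 = 13
13^13 mod 39 = 13
13^14 mod 39 = 13
13^15 mod 39 = 13
13^16 mod 39 = 13
13^17 mod 39 = 13
13^18 mod 39 = 13
13^19 mod 39 = 13


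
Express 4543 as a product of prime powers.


4543 / 7 = 649
649 / 11 = 59
59 / 59 = 1
4543 = 7 × 11 × 59


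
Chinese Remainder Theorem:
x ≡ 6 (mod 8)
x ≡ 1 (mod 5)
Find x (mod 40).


M = 8*5 = 40
M1 = M/8 = 5, M2 = M/5 = 8
M1^(-1) mod 8 = 5, M2^(-1) mod 5 = 2
x = 6*5*5 + 1*8*2 = 166
166 mod 40 = 6
Check: 6 mod 8 = 6 ✓, 6 mod 5 = 1 ✓

x ≡ 6 (mod 40)


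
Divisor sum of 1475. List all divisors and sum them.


Divisors of 1475: 1, 5, 25, 59, 295, 1475
Sum = 1 + 5 + 25 + 59 + 295 + 1475 = 1860

σ(1475) = 1860


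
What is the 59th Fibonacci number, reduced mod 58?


F(k) mod 58 for k=1..59:
1, 1, 2, 3, 5, 8, 13, 21, 34, 55, 31, 28, 1, 29, 30, 1, 31, 32, 5, 37, 42, 21, 5, 26, 31, 57, 30, 29, 1, 30, 31, 3, 34, 37, 13, 50, 5, 55, 2, 57, 1, 0, 1, 1, 2, 3, 5, 8, 13, 21, 34, 55, 31, 28, 1, 29, 30, 1, 31
F(59) mod 58 = 31


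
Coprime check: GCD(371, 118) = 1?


Euclidean algorithm:
371 = 3 * 118 + 17
118 = 6 * 17 + 16
17 = 1 * 16 + 1
16 = 16 * 1 + 0
GCD(371, 118) = 1

Yes, coprime (GCD = 1)


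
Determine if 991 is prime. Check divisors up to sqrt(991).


Check divisors up to sqrt(991) = 31.4802
No divisors found.
991 is prime.

Yes, 991 is prime


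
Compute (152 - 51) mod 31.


152 - 51 = 101
101 mod 31 = 8


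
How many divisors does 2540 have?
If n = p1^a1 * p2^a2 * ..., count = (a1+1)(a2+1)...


2540 = 2^2 × 5^1 × 127^1
d(2540) = (2+1) × (1+1) × (1+1) = 12

12 divisors


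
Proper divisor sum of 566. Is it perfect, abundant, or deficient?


Proper divisors: 1, 2, 283
Sum = 1 + 2 + 283 = 286
286 < 566 → deficient

s(566) = 286 (deficient)


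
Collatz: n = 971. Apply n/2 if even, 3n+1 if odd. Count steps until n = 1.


971 → 2914 → 1457 → 4372 → 2186 → 1093 → 3280 → 1640 → 820 → 410 → 205 → 616 → 308 → 154 → 77 → 232 → 116 → 58 → 29 → 88 → 44 → 22 → 11 → 34 → 17 → 52 → 26 → 13 → 40 → 20 → 10 → 5 → 16 → 8 → 4 → 2 → 1
Total steps = 36

36 steps


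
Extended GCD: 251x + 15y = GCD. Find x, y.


Tabular extended Euclidean (each row: r = 251*s + 15*t):
r=251, s=1, t=0
r=15, s=0, t=1
q=16: r=11, s=1, t=-16   [251*(1) + 15*(-16) = 11]
q=1: r=4, s=-1, t=17   [251*(-1) + 15*(17) = 4]
q=2: r=3, s=3, t=-50   [251*(3) + 15*(-50) = 3]
q=1: r=1, s=-4, t=67   [251*(-4) + 15*(67) = 1]
q=3: r=0, s=15, t=-251   [251*(15) + 15*(-251) = 0]
GCD = 1; from the row with r=1: x=-4, y=67
Check: 251*(-4) + 15*(67) = -1004 + 1005 = 1

GCD = 1, x = -4, y = 67


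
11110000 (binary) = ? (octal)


11110000 (base 2) = 240 (decimal)
240 (decimal) = 360 (base 8)


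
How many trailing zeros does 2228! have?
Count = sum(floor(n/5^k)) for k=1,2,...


floor(2228/5) = 445
floor(2228/25) = 89
floor(2228/125) = 17
floor(2228/625) = 3
Total = 554

554 trailing zeros


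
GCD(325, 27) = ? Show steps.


325 = 12 * 27 + 1
27 = 27 * 1 + 0
GCD = 1


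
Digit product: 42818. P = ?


4 × 2 × 8 × 1 × 8 = 512


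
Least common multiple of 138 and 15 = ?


GCD(138, 15) = 3
LCM = 138*15/3 = 2070/3 = 690

LCM = 690


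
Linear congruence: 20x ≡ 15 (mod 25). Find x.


GCD(20, 25) = 5 divides 15
Divide: 4x ≡ 3 (mod 5)
x ≡ 2 (mod 5)


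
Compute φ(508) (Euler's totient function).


508 = 2^2 × 127
Prime factors: 2, 127
φ(508) = 508 × (1-1/2) × (1-1/127)
= 508 × 1/2 × 126/127 = 252

φ(508) = 252


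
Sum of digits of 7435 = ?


7 + 4 + 3 + 5 = 19


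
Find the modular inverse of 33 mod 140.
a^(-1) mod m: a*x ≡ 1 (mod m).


Use the extended Euclidean algorithm on (140, 33); each row r = 140*s + 33*t:
r=140, s=1, t=0
r=33, s=0, t=1
q=4: r=8, s=1, t=-4   [140*(1) + 33*(-4) = 8]
q=4: r=1, s=-4, t=17   [140*(-4) + 33*(17) = 1]
q=8: r=0, s=33, t=-140   [140*(33) + 33*(-140) = 0]
GCD = 1 with t = 17, so 33*(17) ≡ 1 (mod 140)
Inverse = 17 mod 140 = 17
Check: 33 * 17 = 561 ≡ 1 (mod 140)

33^(-1) ≡ 17 (mod 140)


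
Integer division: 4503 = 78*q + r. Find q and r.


4503 = 78 * 57 + 57
Check: 4446 + 57 = 4503

q = 57, r = 57


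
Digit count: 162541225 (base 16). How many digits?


162541225 in base 16 = 9B02EA9
Number of digits = 7

7 digits (base 16)


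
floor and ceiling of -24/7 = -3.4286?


-24/7 = -3.4286
floor = -4
ceil = -3

floor = -4, ceil = -3


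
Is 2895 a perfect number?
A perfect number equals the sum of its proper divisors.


Proper divisors of 2895: 1, 3, 5, 15, 193, 579, 965
Sum = 1 + 3 + 5 + 15 + 193 + 579 + 965 = 1761

No, 2895 is not perfect (1761 ≠ 2895)


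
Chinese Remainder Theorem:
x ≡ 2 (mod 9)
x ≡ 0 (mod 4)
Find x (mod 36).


M = 9*4 = 36
M1 = M/9 = 4, M2 = M/4 = 9
M1^(-1) mod 9 = 7, M2^(-1) mod 4 = 1
x = 2*4*7 + 0*9*1 = 56
56 mod 36 = 20
Check: 20 mod 9 = 2 ✓, 20 mod 4 = 0 ✓

x ≡ 20 (mod 36)


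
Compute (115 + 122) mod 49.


115 + 122 = 237
237 mod 49 = 41


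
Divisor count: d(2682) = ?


2682 = 2^1 × 3^2 × 149^1
d(2682) = (1+1) × (2+1) × (1+1) = 12

12 divisors


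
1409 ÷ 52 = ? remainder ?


1409 = 52 * 27 + 5
Check: 1404 + 5 = 1409

q = 27, r = 5


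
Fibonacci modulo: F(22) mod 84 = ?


F(k) mod 84 for k=1..22:
1, 1, 2, 3, 5, 8, 13, 21, 34, 55, 5, 60, 65, 41, 22, 63, 1, 64, 65, 45, 26, 71
F(22) mod 84 = 71


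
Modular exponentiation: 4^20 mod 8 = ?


4^1 mod 8 = 4
4^2 mod 8 = 0
4^3 mod 8 = 0
4^4 mod 8 = 0
4^5 mod 8 = 0
4^6 mod 8 = 0
4^7 mod 8 = 0
4^8 mod 8 = 0
4^9 mod 8 = 0
4^10 mod 8 = 0
4^11 mod 8 = 0
4^12 mod 8 = 0
4^13 mod 8 = 0
4^14 mod 8 = 0
4^15 mod 8 = 0
4^16 mod 8 = 0
4^17 mod 8 = 0
4^18 mod 8 = 0
4^19 mod 8 = 0
4^20 mod 8 = 0


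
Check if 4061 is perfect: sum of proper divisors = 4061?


Proper divisors of 4061: 1, 31, 131
Sum = 1 + 31 + 131 = 163

No, 4061 is not perfect (163 ≠ 4061)


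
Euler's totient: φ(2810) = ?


2810 = 2 × 5 × 281
Prime factors: 2, 5, 281
φ(2810) = 2810 × (1-1/2) × (1-1/5) × (1-1/281)
= 2810 × 1/2 × 4/5 × 280/281 = 1120

φ(2810) = 1120


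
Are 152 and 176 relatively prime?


Euclidean algorithm:
176 = 1 * 152 + 24
152 = 6 * 24 + 8
24 = 3 * 8 + 0
GCD(152, 176) = 8

No, not coprime (GCD = 8)


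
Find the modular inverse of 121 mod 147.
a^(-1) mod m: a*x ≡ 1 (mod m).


Use the extended Euclidean algorithm on (147, 121); each row r = 147*s + 121*t:
r=147, s=1, t=0
r=121, s=0, t=1
q=1: r=26, s=1, t=-1   [147*(1) + 121*(-1) = 26]
q=4: r=17, s=-4, t=5   [147*(-4) + 121*(5) = 17]
q=1: r=9, s=5, t=-6   [147*(5) + 121*(-6) = 9]
q=1: r=8, s=-9, t=11   [147*(-9) + 121*(11) = 8]
q=1: r=1, s=14, t=-17   [147*(14) + 121*(-17) = 1]
q=8: r=0, s=-121, t=147   [147*(-121) + 121*(147) = 0]
GCD = 1 with t = -17, so 121*(-17) ≡ 1 (mod 147)
Inverse = -17 mod 147 = 130
Check: 121 * 130 = 15730 ≡ 1 (mod 147)

121^(-1) ≡ 130 (mod 147)


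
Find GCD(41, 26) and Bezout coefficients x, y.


Tabular extended Euclidean (each row: r = 41*s + 26*t):
r=41, s=1, t=0
r=26, s=0, t=1
q=1: r=15, s=1, t=-1   [41*(1) + 26*(-1) = 15]
q=1: r=11, s=-1, t=2   [41*(-1) + 26*(2) = 11]
q=1: r=4, s=2, t=-3   [41*(2) + 26*(-3) = 4]
q=2: r=3, s=-5, t=8   [41*(-5) + 26*(8) = 3]
q=1: r=1, s=7, t=-11   [41*(7) + 26*(-11) = 1]
q=3: r=0, s=-26, t=41   [41*(-26) + 26*(41) = 0]
GCD = 1; from the row with r=1: x=7, y=-11
Check: 41*(7) + 26*(-11) = 287 - 286 = 1

GCD = 1, x = 7, y = -11


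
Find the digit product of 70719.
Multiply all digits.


7 × 0 × 7 × 1 × 9 = 0


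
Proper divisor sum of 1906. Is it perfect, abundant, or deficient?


Proper divisors: 1, 2, 953
Sum = 1 + 2 + 953 = 956
956 < 1906 → deficient

s(1906) = 956 (deficient)


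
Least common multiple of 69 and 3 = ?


GCD(69, 3) = 3
LCM = 69*3/3 = 207/3 = 69

LCM = 69


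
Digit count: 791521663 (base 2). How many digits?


791521663 in base 2 = 101111001011011010100101111111
Number of digits = 30

30 digits (base 2)


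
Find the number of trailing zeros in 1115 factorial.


floor(1115/5) = 223
floor(1115/25) = 44
floor(1115/125) = 8
floor(1115/625) = 1
Total = 276

276 trailing zeros


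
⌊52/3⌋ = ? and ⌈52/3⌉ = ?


52/3 = 17.3333
floor = 17
ceil = 18

floor = 17, ceil = 18


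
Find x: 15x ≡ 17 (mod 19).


GCD(15, 19) = 1, unique solution
a^(-1) mod 19 = 14
x = 14 * 17 mod 19 = 10

x ≡ 10 (mod 19)


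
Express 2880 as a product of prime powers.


2880 / 2 = 1440
1440 / 2 = 720
720 / 2 = 360
360 / 2 = 180
180 / 2 = 90
90 / 2 = 45
45 / 3 = 15
15 / 3 = 5
5 / 5 = 1
2880 = 2^6 × 3^2 × 5


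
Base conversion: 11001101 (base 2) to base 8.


11001101 (base 2) = 205 (decimal)
205 (decimal) = 315 (base 8)


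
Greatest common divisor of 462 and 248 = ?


462 = 1 * 248 + 214
248 = 1 * 214 + 34
214 = 6 * 34 + 10
34 = 3 * 10 + 4
10 = 2 * 4 + 2
4 = 2 * 2 + 0
GCD = 2


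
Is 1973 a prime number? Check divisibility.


Check divisors up to sqrt(1973) = 44.4185
No divisors found.
1973 is prime.

Yes, 1973 is prime


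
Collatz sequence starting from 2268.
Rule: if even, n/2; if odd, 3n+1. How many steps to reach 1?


2268 → 1134 → 567 → 1702 → 851 → 2554 → 1277 → 3832 → 1916 → 958 → 479 → 1438 → 719 → 2158 → 1079 → 3238 → 1619 → 4858 → 2429 → 7288 → 3644 → 1822 → 911 → 2734 → 1367 → 4102 → 2051 → 6154 → 3077 → 9232 → 4616 → 2308 → 1154 → 577 → 1732 → 866 → 433 → 1300 → 650 → 325 → 976 → 488 → 244 → 122 → 61 → 184 → 92 → 46 → 23 → 70 → 35 → 106 → 53 → 160 → 80 → 40 → 20 → 10 → 5 → 16 → 8 → 4 → 2 → 1
Total steps = 63

63 steps


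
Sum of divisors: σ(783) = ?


Divisors of 783: 1, 3, 9, 27, 29, 87, 261, 783
Sum = 1 + 3 + 9 + 27 + 29 + 87 + 261 + 783 = 1200

σ(783) = 1200


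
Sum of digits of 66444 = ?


6 + 6 + 4 + 4 + 4 = 24


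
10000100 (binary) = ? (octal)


10000100 (base 2) = 132 (decimal)
132 (decimal) = 204 (base 8)


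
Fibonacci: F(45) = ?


Sequence: 1, 1, 2, 3, 5, 8, 13, 21, 34, 55, 89, 144, 233, 377, 610, 987, 1597, 2584, 4181, 6765, 10946, 17711, 28657, 46368, 75025, 121393, 196418, 317811, 514229, 832040, 1346269, 2178309, 3524578, 5702887, 9227465, 14930352, 24157817, 39088169, 63245986, 102334155, 165580141, 267914296, 433494437, 701408733, 1134903170
F(45) = 1134903170


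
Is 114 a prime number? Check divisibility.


114 / 2 = 57 (exact division)
114 is NOT prime.

No, 114 is not prime


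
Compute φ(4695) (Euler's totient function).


4695 = 3 × 5 × 313
Prime factors: 3, 5, 313
φ(4695) = 4695 × (1-1/3) × (1-1/5) × (1-1/313)
= 4695 × 2/3 × 4/5 × 312/313 = 2496

φ(4695) = 2496


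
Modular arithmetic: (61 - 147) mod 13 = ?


61 - 147 = -86
-86 mod 13 = 5


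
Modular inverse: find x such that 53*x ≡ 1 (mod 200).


Use the extended Euclidean algorithm on (200, 53); each row r = 200*s + 53*t:
r=200, s=1, t=0
r=53, s=0, t=1
q=3: r=41, s=1, t=-3   [200*(1) + 53*(-3) = 41]
q=1: r=12, s=-1, t=4   [200*(-1) + 53*(4) = 12]
q=3: r=5, s=4, t=-15   [200*(4) + 53*(-15) = 5]
q=2: r=2, s=-9, t=34   [200*(-9) + 53*(34) = 2]
q=2: r=1, s=22, t=-83   [200*(22) + 53*(-83) = 1]
q=2: r=0, s=-53, t=200   [200*(-53) + 53*(200) = 0]
GCD = 1 with t = -83, so 53*(-83) ≡ 1 (mod 200)
Inverse = -83 mod 200 = 117
Check: 53 * 117 = 6201 ≡ 1 (mod 200)

53^(-1) ≡ 117 (mod 200)


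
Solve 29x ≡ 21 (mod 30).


GCD(29, 30) = 1, unique solution
a^(-1) mod 30 = 29
x = 29 * 21 mod 30 = 9

x ≡ 9 (mod 30)


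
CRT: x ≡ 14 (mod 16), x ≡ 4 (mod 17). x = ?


M = 16*17 = 272
M1 = M/16 = 17, M2 = M/17 = 16
M1^(-1) mod 16 = 1, M2^(-1) mod 17 = 16
x = 14*17*1 + 4*16*16 = 1262
1262 mod 272 = 174
Check: 174 mod 16 = 14 ✓, 174 mod 17 = 4 ✓

x ≡ 174 (mod 272)
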